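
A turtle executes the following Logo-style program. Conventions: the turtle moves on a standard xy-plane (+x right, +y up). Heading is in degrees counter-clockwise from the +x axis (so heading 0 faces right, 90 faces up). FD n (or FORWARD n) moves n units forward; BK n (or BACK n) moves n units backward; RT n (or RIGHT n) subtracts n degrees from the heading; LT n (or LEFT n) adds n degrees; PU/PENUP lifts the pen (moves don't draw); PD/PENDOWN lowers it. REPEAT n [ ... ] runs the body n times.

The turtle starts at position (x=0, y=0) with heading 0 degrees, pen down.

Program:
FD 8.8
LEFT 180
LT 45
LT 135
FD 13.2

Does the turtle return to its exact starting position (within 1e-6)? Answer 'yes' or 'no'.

Executing turtle program step by step:
Start: pos=(0,0), heading=0, pen down
FD 8.8: (0,0) -> (8.8,0) [heading=0, draw]
LT 180: heading 0 -> 180
LT 45: heading 180 -> 225
LT 135: heading 225 -> 0
FD 13.2: (8.8,0) -> (22,0) [heading=0, draw]
Final: pos=(22,0), heading=0, 2 segment(s) drawn

Start position: (0, 0)
Final position: (22, 0)
Distance = 22; >= 1e-6 -> NOT closed

Answer: no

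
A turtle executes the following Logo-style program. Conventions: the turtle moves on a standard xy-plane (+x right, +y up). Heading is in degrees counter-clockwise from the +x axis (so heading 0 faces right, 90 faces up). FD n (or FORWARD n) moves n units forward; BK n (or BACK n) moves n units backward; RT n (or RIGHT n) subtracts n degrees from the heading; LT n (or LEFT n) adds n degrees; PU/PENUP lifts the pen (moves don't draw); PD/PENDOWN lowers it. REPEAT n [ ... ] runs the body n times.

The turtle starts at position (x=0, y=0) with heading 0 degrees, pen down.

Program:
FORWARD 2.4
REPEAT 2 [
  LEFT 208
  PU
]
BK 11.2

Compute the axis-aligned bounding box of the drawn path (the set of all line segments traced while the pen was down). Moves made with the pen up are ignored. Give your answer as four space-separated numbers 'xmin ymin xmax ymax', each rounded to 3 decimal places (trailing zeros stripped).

Answer: 0 0 2.4 0

Derivation:
Executing turtle program step by step:
Start: pos=(0,0), heading=0, pen down
FD 2.4: (0,0) -> (2.4,0) [heading=0, draw]
REPEAT 2 [
  -- iteration 1/2 --
  LT 208: heading 0 -> 208
  PU: pen up
  -- iteration 2/2 --
  LT 208: heading 208 -> 56
  PU: pen up
]
BK 11.2: (2.4,0) -> (-3.863,-9.285) [heading=56, move]
Final: pos=(-3.863,-9.285), heading=56, 1 segment(s) drawn

Segment endpoints: x in {0, 2.4}, y in {0}
xmin=0, ymin=0, xmax=2.4, ymax=0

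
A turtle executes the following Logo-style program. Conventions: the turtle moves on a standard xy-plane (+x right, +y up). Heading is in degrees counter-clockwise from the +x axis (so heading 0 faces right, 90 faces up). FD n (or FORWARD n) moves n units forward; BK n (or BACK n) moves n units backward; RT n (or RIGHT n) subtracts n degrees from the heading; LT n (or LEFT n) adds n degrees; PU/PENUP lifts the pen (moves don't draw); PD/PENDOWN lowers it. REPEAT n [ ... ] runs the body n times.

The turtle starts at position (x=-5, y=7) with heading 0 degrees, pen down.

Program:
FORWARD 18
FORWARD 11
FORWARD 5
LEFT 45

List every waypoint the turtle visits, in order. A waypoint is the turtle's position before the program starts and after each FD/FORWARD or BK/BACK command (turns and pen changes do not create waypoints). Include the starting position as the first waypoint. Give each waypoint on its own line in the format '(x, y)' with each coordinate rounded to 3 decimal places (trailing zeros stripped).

Executing turtle program step by step:
Start: pos=(-5,7), heading=0, pen down
FD 18: (-5,7) -> (13,7) [heading=0, draw]
FD 11: (13,7) -> (24,7) [heading=0, draw]
FD 5: (24,7) -> (29,7) [heading=0, draw]
LT 45: heading 0 -> 45
Final: pos=(29,7), heading=45, 3 segment(s) drawn
Waypoints (4 total):
(-5, 7)
(13, 7)
(24, 7)
(29, 7)

Answer: (-5, 7)
(13, 7)
(24, 7)
(29, 7)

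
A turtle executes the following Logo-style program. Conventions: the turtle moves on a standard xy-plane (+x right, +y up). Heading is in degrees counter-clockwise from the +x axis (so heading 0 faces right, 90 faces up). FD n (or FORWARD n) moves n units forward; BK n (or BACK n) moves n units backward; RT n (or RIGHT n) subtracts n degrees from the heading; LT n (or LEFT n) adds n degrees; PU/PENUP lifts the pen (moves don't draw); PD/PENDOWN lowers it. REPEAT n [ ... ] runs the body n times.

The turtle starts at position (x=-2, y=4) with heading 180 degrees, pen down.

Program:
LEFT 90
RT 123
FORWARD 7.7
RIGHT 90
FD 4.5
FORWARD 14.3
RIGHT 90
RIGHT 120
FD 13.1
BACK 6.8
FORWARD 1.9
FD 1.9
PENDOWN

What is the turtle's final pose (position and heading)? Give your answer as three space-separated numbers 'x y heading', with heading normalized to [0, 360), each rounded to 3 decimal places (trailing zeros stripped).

Executing turtle program step by step:
Start: pos=(-2,4), heading=180, pen down
LT 90: heading 180 -> 270
RT 123: heading 270 -> 147
FD 7.7: (-2,4) -> (-8.458,8.194) [heading=147, draw]
RT 90: heading 147 -> 57
FD 4.5: (-8.458,8.194) -> (-6.007,11.968) [heading=57, draw]
FD 14.3: (-6.007,11.968) -> (1.781,23.961) [heading=57, draw]
RT 90: heading 57 -> 327
RT 120: heading 327 -> 207
FD 13.1: (1.781,23.961) -> (-9.891,18.013) [heading=207, draw]
BK 6.8: (-9.891,18.013) -> (-3.832,21.101) [heading=207, draw]
FD 1.9: (-3.832,21.101) -> (-5.525,20.238) [heading=207, draw]
FD 1.9: (-5.525,20.238) -> (-7.218,19.375) [heading=207, draw]
PD: pen down
Final: pos=(-7.218,19.375), heading=207, 7 segment(s) drawn

Answer: -7.218 19.375 207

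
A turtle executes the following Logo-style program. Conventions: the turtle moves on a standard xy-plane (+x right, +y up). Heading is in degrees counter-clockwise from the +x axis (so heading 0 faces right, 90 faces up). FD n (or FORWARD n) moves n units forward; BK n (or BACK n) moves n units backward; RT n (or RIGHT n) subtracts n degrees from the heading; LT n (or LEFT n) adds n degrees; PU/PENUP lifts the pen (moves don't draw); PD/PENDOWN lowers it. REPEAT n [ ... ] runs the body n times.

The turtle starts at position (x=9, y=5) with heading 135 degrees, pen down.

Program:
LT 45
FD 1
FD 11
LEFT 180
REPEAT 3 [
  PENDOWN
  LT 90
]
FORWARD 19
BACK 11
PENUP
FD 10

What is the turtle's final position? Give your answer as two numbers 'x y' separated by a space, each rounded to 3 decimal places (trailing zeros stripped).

Answer: -3 -13

Derivation:
Executing turtle program step by step:
Start: pos=(9,5), heading=135, pen down
LT 45: heading 135 -> 180
FD 1: (9,5) -> (8,5) [heading=180, draw]
FD 11: (8,5) -> (-3,5) [heading=180, draw]
LT 180: heading 180 -> 0
REPEAT 3 [
  -- iteration 1/3 --
  PD: pen down
  LT 90: heading 0 -> 90
  -- iteration 2/3 --
  PD: pen down
  LT 90: heading 90 -> 180
  -- iteration 3/3 --
  PD: pen down
  LT 90: heading 180 -> 270
]
FD 19: (-3,5) -> (-3,-14) [heading=270, draw]
BK 11: (-3,-14) -> (-3,-3) [heading=270, draw]
PU: pen up
FD 10: (-3,-3) -> (-3,-13) [heading=270, move]
Final: pos=(-3,-13), heading=270, 4 segment(s) drawn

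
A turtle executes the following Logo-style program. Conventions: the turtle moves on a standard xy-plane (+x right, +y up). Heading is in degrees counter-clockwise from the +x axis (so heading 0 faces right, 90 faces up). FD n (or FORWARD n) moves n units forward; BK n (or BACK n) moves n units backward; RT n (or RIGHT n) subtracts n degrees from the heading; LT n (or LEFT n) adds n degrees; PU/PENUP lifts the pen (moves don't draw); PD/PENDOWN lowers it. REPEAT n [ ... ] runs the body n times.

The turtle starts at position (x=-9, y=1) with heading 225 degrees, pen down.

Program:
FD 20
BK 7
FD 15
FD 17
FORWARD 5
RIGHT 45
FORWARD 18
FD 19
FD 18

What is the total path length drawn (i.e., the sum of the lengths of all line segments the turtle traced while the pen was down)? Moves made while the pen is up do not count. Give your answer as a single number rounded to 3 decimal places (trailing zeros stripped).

Executing turtle program step by step:
Start: pos=(-9,1), heading=225, pen down
FD 20: (-9,1) -> (-23.142,-13.142) [heading=225, draw]
BK 7: (-23.142,-13.142) -> (-18.192,-8.192) [heading=225, draw]
FD 15: (-18.192,-8.192) -> (-28.799,-18.799) [heading=225, draw]
FD 17: (-28.799,-18.799) -> (-40.82,-30.82) [heading=225, draw]
FD 5: (-40.82,-30.82) -> (-44.355,-34.355) [heading=225, draw]
RT 45: heading 225 -> 180
FD 18: (-44.355,-34.355) -> (-62.355,-34.355) [heading=180, draw]
FD 19: (-62.355,-34.355) -> (-81.355,-34.355) [heading=180, draw]
FD 18: (-81.355,-34.355) -> (-99.355,-34.355) [heading=180, draw]
Final: pos=(-99.355,-34.355), heading=180, 8 segment(s) drawn

Segment lengths:
  seg 1: (-9,1) -> (-23.142,-13.142), length = 20
  seg 2: (-23.142,-13.142) -> (-18.192,-8.192), length = 7
  seg 3: (-18.192,-8.192) -> (-28.799,-18.799), length = 15
  seg 4: (-28.799,-18.799) -> (-40.82,-30.82), length = 17
  seg 5: (-40.82,-30.82) -> (-44.355,-34.355), length = 5
  seg 6: (-44.355,-34.355) -> (-62.355,-34.355), length = 18
  seg 7: (-62.355,-34.355) -> (-81.355,-34.355), length = 19
  seg 8: (-81.355,-34.355) -> (-99.355,-34.355), length = 18
Total = 119

Answer: 119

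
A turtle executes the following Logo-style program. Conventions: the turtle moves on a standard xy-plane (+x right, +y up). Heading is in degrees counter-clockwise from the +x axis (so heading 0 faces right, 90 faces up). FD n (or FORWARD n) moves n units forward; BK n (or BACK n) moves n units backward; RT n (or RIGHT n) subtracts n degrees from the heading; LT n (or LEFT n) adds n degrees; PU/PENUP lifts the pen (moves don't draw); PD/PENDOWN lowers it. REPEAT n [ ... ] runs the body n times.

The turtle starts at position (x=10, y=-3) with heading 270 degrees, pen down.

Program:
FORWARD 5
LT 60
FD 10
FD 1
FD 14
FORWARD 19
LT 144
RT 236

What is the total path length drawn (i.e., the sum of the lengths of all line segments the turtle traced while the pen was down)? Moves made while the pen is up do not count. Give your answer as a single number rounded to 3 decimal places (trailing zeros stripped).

Executing turtle program step by step:
Start: pos=(10,-3), heading=270, pen down
FD 5: (10,-3) -> (10,-8) [heading=270, draw]
LT 60: heading 270 -> 330
FD 10: (10,-8) -> (18.66,-13) [heading=330, draw]
FD 1: (18.66,-13) -> (19.526,-13.5) [heading=330, draw]
FD 14: (19.526,-13.5) -> (31.651,-20.5) [heading=330, draw]
FD 19: (31.651,-20.5) -> (48.105,-30) [heading=330, draw]
LT 144: heading 330 -> 114
RT 236: heading 114 -> 238
Final: pos=(48.105,-30), heading=238, 5 segment(s) drawn

Segment lengths:
  seg 1: (10,-3) -> (10,-8), length = 5
  seg 2: (10,-8) -> (18.66,-13), length = 10
  seg 3: (18.66,-13) -> (19.526,-13.5), length = 1
  seg 4: (19.526,-13.5) -> (31.651,-20.5), length = 14
  seg 5: (31.651,-20.5) -> (48.105,-30), length = 19
Total = 49

Answer: 49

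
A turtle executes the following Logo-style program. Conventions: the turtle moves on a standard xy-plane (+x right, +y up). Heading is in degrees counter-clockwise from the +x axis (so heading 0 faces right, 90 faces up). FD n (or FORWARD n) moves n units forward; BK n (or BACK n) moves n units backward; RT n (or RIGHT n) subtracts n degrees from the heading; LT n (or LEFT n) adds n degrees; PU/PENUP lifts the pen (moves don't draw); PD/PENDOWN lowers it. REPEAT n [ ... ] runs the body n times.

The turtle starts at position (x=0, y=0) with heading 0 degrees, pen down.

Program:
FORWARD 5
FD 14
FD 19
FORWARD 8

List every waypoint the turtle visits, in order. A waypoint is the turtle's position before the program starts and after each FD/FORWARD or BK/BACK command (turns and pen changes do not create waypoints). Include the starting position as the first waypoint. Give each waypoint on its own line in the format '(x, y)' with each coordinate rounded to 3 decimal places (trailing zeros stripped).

Executing turtle program step by step:
Start: pos=(0,0), heading=0, pen down
FD 5: (0,0) -> (5,0) [heading=0, draw]
FD 14: (5,0) -> (19,0) [heading=0, draw]
FD 19: (19,0) -> (38,0) [heading=0, draw]
FD 8: (38,0) -> (46,0) [heading=0, draw]
Final: pos=(46,0), heading=0, 4 segment(s) drawn
Waypoints (5 total):
(0, 0)
(5, 0)
(19, 0)
(38, 0)
(46, 0)

Answer: (0, 0)
(5, 0)
(19, 0)
(38, 0)
(46, 0)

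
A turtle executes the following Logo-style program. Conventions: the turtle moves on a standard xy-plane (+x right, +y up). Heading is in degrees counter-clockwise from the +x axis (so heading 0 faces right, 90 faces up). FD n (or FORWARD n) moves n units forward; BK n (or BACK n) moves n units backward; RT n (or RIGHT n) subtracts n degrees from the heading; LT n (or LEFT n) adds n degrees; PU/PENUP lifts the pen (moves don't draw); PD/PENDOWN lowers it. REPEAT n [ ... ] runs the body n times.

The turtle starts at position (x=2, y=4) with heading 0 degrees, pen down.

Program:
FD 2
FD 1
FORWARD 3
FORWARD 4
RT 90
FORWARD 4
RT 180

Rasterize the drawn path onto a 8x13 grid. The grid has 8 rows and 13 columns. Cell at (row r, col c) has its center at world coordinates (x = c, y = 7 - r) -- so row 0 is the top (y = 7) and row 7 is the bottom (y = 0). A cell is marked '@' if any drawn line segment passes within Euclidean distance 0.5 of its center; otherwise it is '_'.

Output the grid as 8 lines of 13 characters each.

Segment 0: (2,4) -> (4,4)
Segment 1: (4,4) -> (5,4)
Segment 2: (5,4) -> (8,4)
Segment 3: (8,4) -> (12,4)
Segment 4: (12,4) -> (12,0)

Answer: _____________
_____________
_____________
__@@@@@@@@@@@
____________@
____________@
____________@
____________@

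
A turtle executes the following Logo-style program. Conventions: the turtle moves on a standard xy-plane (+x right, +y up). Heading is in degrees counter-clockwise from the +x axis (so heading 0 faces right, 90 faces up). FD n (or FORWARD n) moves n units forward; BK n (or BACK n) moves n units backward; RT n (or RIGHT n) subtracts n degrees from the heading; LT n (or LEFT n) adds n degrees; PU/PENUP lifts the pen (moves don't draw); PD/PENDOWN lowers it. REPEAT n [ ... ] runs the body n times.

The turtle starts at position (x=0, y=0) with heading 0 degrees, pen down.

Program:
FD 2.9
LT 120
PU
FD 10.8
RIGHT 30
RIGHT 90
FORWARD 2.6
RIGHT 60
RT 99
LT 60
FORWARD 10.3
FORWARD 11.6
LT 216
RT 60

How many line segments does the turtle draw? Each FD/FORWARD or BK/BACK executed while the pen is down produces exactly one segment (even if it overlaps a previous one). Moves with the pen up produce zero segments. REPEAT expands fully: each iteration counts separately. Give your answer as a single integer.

Answer: 1

Derivation:
Executing turtle program step by step:
Start: pos=(0,0), heading=0, pen down
FD 2.9: (0,0) -> (2.9,0) [heading=0, draw]
LT 120: heading 0 -> 120
PU: pen up
FD 10.8: (2.9,0) -> (-2.5,9.353) [heading=120, move]
RT 30: heading 120 -> 90
RT 90: heading 90 -> 0
FD 2.6: (-2.5,9.353) -> (0.1,9.353) [heading=0, move]
RT 60: heading 0 -> 300
RT 99: heading 300 -> 201
LT 60: heading 201 -> 261
FD 10.3: (0.1,9.353) -> (-1.511,-0.82) [heading=261, move]
FD 11.6: (-1.511,-0.82) -> (-3.326,-12.277) [heading=261, move]
LT 216: heading 261 -> 117
RT 60: heading 117 -> 57
Final: pos=(-3.326,-12.277), heading=57, 1 segment(s) drawn
Segments drawn: 1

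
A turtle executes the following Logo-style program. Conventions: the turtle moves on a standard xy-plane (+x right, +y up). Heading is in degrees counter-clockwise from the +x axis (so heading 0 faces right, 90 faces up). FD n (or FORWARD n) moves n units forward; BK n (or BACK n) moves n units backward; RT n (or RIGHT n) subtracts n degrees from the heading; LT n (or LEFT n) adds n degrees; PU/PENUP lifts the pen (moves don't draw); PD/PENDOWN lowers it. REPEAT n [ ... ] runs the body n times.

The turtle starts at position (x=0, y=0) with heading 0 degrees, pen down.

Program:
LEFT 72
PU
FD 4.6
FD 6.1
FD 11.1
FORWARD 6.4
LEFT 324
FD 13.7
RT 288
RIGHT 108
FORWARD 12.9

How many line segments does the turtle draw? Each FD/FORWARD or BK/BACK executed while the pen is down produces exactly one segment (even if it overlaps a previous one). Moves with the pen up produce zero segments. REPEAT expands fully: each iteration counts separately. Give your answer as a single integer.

Executing turtle program step by step:
Start: pos=(0,0), heading=0, pen down
LT 72: heading 0 -> 72
PU: pen up
FD 4.6: (0,0) -> (1.421,4.375) [heading=72, move]
FD 6.1: (1.421,4.375) -> (3.306,10.176) [heading=72, move]
FD 11.1: (3.306,10.176) -> (6.737,20.733) [heading=72, move]
FD 6.4: (6.737,20.733) -> (8.714,26.82) [heading=72, move]
LT 324: heading 72 -> 36
FD 13.7: (8.714,26.82) -> (19.798,34.872) [heading=36, move]
RT 288: heading 36 -> 108
RT 108: heading 108 -> 0
FD 12.9: (19.798,34.872) -> (32.698,34.872) [heading=0, move]
Final: pos=(32.698,34.872), heading=0, 0 segment(s) drawn
Segments drawn: 0

Answer: 0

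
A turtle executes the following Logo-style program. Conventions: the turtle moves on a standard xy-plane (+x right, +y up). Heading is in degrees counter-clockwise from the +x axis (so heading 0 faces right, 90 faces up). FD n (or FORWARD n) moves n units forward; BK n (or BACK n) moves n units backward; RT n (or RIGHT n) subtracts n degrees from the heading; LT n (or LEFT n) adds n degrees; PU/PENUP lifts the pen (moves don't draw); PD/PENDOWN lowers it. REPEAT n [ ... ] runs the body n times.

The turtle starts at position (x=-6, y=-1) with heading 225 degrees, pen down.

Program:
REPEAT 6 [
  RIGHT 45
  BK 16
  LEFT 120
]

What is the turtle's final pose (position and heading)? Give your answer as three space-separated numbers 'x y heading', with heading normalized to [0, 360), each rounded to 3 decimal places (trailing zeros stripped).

Answer: 12.426 1.426 315

Derivation:
Executing turtle program step by step:
Start: pos=(-6,-1), heading=225, pen down
REPEAT 6 [
  -- iteration 1/6 --
  RT 45: heading 225 -> 180
  BK 16: (-6,-1) -> (10,-1) [heading=180, draw]
  LT 120: heading 180 -> 300
  -- iteration 2/6 --
  RT 45: heading 300 -> 255
  BK 16: (10,-1) -> (14.141,14.455) [heading=255, draw]
  LT 120: heading 255 -> 15
  -- iteration 3/6 --
  RT 45: heading 15 -> 330
  BK 16: (14.141,14.455) -> (0.285,22.455) [heading=330, draw]
  LT 120: heading 330 -> 90
  -- iteration 4/6 --
  RT 45: heading 90 -> 45
  BK 16: (0.285,22.455) -> (-11.029,11.141) [heading=45, draw]
  LT 120: heading 45 -> 165
  -- iteration 5/6 --
  RT 45: heading 165 -> 120
  BK 16: (-11.029,11.141) -> (-3.029,-2.715) [heading=120, draw]
  LT 120: heading 120 -> 240
  -- iteration 6/6 --
  RT 45: heading 240 -> 195
  BK 16: (-3.029,-2.715) -> (12.426,1.426) [heading=195, draw]
  LT 120: heading 195 -> 315
]
Final: pos=(12.426,1.426), heading=315, 6 segment(s) drawn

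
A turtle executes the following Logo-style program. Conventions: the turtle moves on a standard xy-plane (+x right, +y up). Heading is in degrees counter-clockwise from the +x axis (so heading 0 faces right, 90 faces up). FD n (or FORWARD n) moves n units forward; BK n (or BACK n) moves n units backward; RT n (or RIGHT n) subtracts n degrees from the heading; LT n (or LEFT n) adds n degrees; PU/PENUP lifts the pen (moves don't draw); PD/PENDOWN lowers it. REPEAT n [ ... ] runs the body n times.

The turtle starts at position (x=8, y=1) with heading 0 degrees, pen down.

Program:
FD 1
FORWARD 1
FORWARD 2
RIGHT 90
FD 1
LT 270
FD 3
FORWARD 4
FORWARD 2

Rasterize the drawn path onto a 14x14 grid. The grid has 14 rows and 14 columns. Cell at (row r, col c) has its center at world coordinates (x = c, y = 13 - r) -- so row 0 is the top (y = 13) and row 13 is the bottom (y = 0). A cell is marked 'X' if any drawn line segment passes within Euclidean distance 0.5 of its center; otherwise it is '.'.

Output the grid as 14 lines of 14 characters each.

Answer: ..............
..............
..............
..............
..............
..............
..............
..............
..............
..............
..............
..............
........XXXXX.
...XXXXXXXXXX.

Derivation:
Segment 0: (8,1) -> (9,1)
Segment 1: (9,1) -> (10,1)
Segment 2: (10,1) -> (12,1)
Segment 3: (12,1) -> (12,0)
Segment 4: (12,0) -> (9,0)
Segment 5: (9,0) -> (5,0)
Segment 6: (5,0) -> (3,0)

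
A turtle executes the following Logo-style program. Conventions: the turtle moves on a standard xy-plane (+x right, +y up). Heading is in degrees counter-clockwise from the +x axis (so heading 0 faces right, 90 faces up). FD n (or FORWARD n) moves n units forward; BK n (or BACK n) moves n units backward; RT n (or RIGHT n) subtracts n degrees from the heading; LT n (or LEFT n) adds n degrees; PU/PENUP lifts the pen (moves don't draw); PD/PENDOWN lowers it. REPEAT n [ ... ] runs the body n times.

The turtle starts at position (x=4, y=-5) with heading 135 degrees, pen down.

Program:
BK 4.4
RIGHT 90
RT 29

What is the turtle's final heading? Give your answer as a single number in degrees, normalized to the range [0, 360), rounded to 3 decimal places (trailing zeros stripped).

Answer: 16

Derivation:
Executing turtle program step by step:
Start: pos=(4,-5), heading=135, pen down
BK 4.4: (4,-5) -> (7.111,-8.111) [heading=135, draw]
RT 90: heading 135 -> 45
RT 29: heading 45 -> 16
Final: pos=(7.111,-8.111), heading=16, 1 segment(s) drawn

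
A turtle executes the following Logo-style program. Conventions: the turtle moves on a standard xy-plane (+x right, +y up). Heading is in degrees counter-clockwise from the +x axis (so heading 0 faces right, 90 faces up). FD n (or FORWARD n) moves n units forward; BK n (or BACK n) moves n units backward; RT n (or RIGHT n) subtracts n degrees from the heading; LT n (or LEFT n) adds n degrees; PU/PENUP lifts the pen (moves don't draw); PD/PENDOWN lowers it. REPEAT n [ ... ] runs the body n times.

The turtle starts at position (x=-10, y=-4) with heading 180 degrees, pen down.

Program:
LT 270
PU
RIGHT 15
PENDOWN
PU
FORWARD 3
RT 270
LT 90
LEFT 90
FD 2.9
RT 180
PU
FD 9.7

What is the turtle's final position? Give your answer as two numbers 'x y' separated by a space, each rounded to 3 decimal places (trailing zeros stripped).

Answer: -15.792 0.658

Derivation:
Executing turtle program step by step:
Start: pos=(-10,-4), heading=180, pen down
LT 270: heading 180 -> 90
PU: pen up
RT 15: heading 90 -> 75
PD: pen down
PU: pen up
FD 3: (-10,-4) -> (-9.224,-1.102) [heading=75, move]
RT 270: heading 75 -> 165
LT 90: heading 165 -> 255
LT 90: heading 255 -> 345
FD 2.9: (-9.224,-1.102) -> (-6.422,-1.853) [heading=345, move]
RT 180: heading 345 -> 165
PU: pen up
FD 9.7: (-6.422,-1.853) -> (-15.792,0.658) [heading=165, move]
Final: pos=(-15.792,0.658), heading=165, 0 segment(s) drawn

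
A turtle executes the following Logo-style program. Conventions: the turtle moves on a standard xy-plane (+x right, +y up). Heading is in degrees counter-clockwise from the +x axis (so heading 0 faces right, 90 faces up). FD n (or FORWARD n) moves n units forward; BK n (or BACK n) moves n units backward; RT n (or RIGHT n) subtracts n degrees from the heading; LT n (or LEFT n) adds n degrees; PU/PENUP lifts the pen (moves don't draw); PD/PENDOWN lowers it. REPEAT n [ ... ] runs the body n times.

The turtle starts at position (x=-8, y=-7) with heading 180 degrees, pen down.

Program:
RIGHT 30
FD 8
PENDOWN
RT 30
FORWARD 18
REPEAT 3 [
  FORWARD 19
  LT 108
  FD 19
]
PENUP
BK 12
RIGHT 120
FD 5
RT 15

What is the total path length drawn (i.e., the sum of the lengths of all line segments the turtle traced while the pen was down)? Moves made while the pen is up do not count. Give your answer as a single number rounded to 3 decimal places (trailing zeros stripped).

Executing turtle program step by step:
Start: pos=(-8,-7), heading=180, pen down
RT 30: heading 180 -> 150
FD 8: (-8,-7) -> (-14.928,-3) [heading=150, draw]
PD: pen down
RT 30: heading 150 -> 120
FD 18: (-14.928,-3) -> (-23.928,12.588) [heading=120, draw]
REPEAT 3 [
  -- iteration 1/3 --
  FD 19: (-23.928,12.588) -> (-33.428,29.043) [heading=120, draw]
  LT 108: heading 120 -> 228
  FD 19: (-33.428,29.043) -> (-46.142,14.923) [heading=228, draw]
  -- iteration 2/3 --
  FD 19: (-46.142,14.923) -> (-58.855,0.803) [heading=228, draw]
  LT 108: heading 228 -> 336
  FD 19: (-58.855,0.803) -> (-41.498,-6.925) [heading=336, draw]
  -- iteration 3/3 --
  FD 19: (-41.498,-6.925) -> (-24.14,-14.653) [heading=336, draw]
  LT 108: heading 336 -> 84
  FD 19: (-24.14,-14.653) -> (-22.154,4.243) [heading=84, draw]
]
PU: pen up
BK 12: (-22.154,4.243) -> (-23.409,-7.691) [heading=84, move]
RT 120: heading 84 -> 324
FD 5: (-23.409,-7.691) -> (-19.364,-10.63) [heading=324, move]
RT 15: heading 324 -> 309
Final: pos=(-19.364,-10.63), heading=309, 8 segment(s) drawn

Segment lengths:
  seg 1: (-8,-7) -> (-14.928,-3), length = 8
  seg 2: (-14.928,-3) -> (-23.928,12.588), length = 18
  seg 3: (-23.928,12.588) -> (-33.428,29.043), length = 19
  seg 4: (-33.428,29.043) -> (-46.142,14.923), length = 19
  seg 5: (-46.142,14.923) -> (-58.855,0.803), length = 19
  seg 6: (-58.855,0.803) -> (-41.498,-6.925), length = 19
  seg 7: (-41.498,-6.925) -> (-24.14,-14.653), length = 19
  seg 8: (-24.14,-14.653) -> (-22.154,4.243), length = 19
Total = 140

Answer: 140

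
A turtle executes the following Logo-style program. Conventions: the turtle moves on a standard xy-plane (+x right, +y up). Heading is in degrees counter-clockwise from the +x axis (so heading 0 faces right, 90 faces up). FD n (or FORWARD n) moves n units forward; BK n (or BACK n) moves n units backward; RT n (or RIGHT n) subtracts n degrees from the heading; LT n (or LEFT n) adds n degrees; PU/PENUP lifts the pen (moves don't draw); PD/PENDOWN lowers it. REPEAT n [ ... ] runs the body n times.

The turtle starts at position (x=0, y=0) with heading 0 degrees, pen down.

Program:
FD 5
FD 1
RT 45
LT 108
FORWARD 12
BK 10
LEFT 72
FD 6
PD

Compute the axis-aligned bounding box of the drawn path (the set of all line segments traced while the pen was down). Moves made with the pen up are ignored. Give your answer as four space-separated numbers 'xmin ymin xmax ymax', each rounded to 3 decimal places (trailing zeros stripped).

Executing turtle program step by step:
Start: pos=(0,0), heading=0, pen down
FD 5: (0,0) -> (5,0) [heading=0, draw]
FD 1: (5,0) -> (6,0) [heading=0, draw]
RT 45: heading 0 -> 315
LT 108: heading 315 -> 63
FD 12: (6,0) -> (11.448,10.692) [heading=63, draw]
BK 10: (11.448,10.692) -> (6.908,1.782) [heading=63, draw]
LT 72: heading 63 -> 135
FD 6: (6.908,1.782) -> (2.665,6.025) [heading=135, draw]
PD: pen down
Final: pos=(2.665,6.025), heading=135, 5 segment(s) drawn

Segment endpoints: x in {0, 2.665, 5, 6, 6.908, 11.448}, y in {0, 1.782, 6.025, 10.692}
xmin=0, ymin=0, xmax=11.448, ymax=10.692

Answer: 0 0 11.448 10.692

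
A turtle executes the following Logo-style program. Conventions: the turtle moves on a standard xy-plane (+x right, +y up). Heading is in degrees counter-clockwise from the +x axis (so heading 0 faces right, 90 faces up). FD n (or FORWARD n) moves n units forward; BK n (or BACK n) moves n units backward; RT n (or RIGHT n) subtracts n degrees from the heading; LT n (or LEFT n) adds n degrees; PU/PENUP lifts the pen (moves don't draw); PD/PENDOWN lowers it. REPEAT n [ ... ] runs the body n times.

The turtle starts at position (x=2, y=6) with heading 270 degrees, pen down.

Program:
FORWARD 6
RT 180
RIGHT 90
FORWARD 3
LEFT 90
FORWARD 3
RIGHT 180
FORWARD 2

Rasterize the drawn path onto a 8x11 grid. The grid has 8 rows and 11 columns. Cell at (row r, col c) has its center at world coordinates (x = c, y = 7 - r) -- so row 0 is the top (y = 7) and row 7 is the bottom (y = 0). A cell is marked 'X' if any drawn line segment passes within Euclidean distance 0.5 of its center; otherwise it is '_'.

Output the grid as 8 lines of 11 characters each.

Segment 0: (2,6) -> (2,0)
Segment 1: (2,0) -> (5,0)
Segment 2: (5,0) -> (5,3)
Segment 3: (5,3) -> (5,1)

Answer: ___________
__X________
__X________
__X________
__X__X_____
__X__X_____
__X__X_____
__XXXX_____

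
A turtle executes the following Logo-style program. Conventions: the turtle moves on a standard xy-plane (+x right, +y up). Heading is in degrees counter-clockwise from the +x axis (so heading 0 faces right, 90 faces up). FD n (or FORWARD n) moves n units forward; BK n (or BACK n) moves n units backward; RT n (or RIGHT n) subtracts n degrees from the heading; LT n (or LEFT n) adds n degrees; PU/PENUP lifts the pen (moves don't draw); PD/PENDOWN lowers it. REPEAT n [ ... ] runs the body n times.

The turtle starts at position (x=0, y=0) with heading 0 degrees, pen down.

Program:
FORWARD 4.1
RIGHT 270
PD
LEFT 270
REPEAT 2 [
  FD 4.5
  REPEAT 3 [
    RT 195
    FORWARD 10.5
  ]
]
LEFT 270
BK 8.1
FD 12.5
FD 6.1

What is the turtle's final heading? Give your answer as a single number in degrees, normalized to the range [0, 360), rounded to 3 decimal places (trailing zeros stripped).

Answer: 180

Derivation:
Executing turtle program step by step:
Start: pos=(0,0), heading=0, pen down
FD 4.1: (0,0) -> (4.1,0) [heading=0, draw]
RT 270: heading 0 -> 90
PD: pen down
LT 270: heading 90 -> 0
REPEAT 2 [
  -- iteration 1/2 --
  FD 4.5: (4.1,0) -> (8.6,0) [heading=0, draw]
  REPEAT 3 [
    -- iteration 1/3 --
    RT 195: heading 0 -> 165
    FD 10.5: (8.6,0) -> (-1.542,2.718) [heading=165, draw]
    -- iteration 2/3 --
    RT 195: heading 165 -> 330
    FD 10.5: (-1.542,2.718) -> (7.551,-2.532) [heading=330, draw]
    -- iteration 3/3 --
    RT 195: heading 330 -> 135
    FD 10.5: (7.551,-2.532) -> (0.126,4.892) [heading=135, draw]
  ]
  -- iteration 2/2 --
  FD 4.5: (0.126,4.892) -> (-3.056,8.074) [heading=135, draw]
  REPEAT 3 [
    -- iteration 1/3 --
    RT 195: heading 135 -> 300
    FD 10.5: (-3.056,8.074) -> (2.194,-1.019) [heading=300, draw]
    -- iteration 2/3 --
    RT 195: heading 300 -> 105
    FD 10.5: (2.194,-1.019) -> (-0.523,9.123) [heading=105, draw]
    -- iteration 3/3 --
    RT 195: heading 105 -> 270
    FD 10.5: (-0.523,9.123) -> (-0.523,-1.377) [heading=270, draw]
  ]
]
LT 270: heading 270 -> 180
BK 8.1: (-0.523,-1.377) -> (7.577,-1.377) [heading=180, draw]
FD 12.5: (7.577,-1.377) -> (-4.923,-1.377) [heading=180, draw]
FD 6.1: (-4.923,-1.377) -> (-11.023,-1.377) [heading=180, draw]
Final: pos=(-11.023,-1.377), heading=180, 12 segment(s) drawn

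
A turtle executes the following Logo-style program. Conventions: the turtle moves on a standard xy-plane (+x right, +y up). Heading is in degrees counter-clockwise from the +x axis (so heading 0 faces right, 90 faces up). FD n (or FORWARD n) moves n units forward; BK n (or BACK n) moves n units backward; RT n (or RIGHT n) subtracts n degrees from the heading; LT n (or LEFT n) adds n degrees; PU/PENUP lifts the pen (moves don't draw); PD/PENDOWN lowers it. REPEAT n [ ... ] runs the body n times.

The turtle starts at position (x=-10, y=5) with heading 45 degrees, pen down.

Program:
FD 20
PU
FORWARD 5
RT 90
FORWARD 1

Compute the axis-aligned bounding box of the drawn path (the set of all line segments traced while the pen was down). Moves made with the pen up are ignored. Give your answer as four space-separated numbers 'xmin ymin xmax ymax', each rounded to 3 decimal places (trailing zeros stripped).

Executing turtle program step by step:
Start: pos=(-10,5), heading=45, pen down
FD 20: (-10,5) -> (4.142,19.142) [heading=45, draw]
PU: pen up
FD 5: (4.142,19.142) -> (7.678,22.678) [heading=45, move]
RT 90: heading 45 -> 315
FD 1: (7.678,22.678) -> (8.385,21.971) [heading=315, move]
Final: pos=(8.385,21.971), heading=315, 1 segment(s) drawn

Segment endpoints: x in {-10, 4.142}, y in {5, 19.142}
xmin=-10, ymin=5, xmax=4.142, ymax=19.142

Answer: -10 5 4.142 19.142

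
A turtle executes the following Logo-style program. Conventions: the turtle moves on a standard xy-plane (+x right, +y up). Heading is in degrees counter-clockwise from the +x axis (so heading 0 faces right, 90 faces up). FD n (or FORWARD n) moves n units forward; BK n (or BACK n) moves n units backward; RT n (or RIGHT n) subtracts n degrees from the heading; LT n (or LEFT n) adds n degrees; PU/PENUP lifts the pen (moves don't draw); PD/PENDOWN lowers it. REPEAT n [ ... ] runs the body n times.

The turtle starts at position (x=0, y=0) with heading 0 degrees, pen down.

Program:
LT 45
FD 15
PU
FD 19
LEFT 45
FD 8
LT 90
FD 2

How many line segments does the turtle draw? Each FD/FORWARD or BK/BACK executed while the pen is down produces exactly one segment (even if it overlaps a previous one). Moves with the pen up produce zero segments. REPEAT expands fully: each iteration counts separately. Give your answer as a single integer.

Answer: 1

Derivation:
Executing turtle program step by step:
Start: pos=(0,0), heading=0, pen down
LT 45: heading 0 -> 45
FD 15: (0,0) -> (10.607,10.607) [heading=45, draw]
PU: pen up
FD 19: (10.607,10.607) -> (24.042,24.042) [heading=45, move]
LT 45: heading 45 -> 90
FD 8: (24.042,24.042) -> (24.042,32.042) [heading=90, move]
LT 90: heading 90 -> 180
FD 2: (24.042,32.042) -> (22.042,32.042) [heading=180, move]
Final: pos=(22.042,32.042), heading=180, 1 segment(s) drawn
Segments drawn: 1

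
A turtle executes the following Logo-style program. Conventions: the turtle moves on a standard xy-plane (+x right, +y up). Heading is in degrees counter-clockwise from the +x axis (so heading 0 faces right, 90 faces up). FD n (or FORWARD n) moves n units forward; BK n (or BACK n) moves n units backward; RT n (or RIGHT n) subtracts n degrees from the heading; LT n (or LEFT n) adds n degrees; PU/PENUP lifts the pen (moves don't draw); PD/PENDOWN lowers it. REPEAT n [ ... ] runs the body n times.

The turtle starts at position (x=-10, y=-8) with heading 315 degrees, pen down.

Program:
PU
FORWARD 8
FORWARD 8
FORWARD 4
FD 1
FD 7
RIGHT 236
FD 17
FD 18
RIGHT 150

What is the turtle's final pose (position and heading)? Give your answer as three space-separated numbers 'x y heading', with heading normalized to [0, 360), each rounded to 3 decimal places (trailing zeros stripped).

Answer: 16.477 6.558 289

Derivation:
Executing turtle program step by step:
Start: pos=(-10,-8), heading=315, pen down
PU: pen up
FD 8: (-10,-8) -> (-4.343,-13.657) [heading=315, move]
FD 8: (-4.343,-13.657) -> (1.314,-19.314) [heading=315, move]
FD 4: (1.314,-19.314) -> (4.142,-22.142) [heading=315, move]
FD 1: (4.142,-22.142) -> (4.849,-22.849) [heading=315, move]
FD 7: (4.849,-22.849) -> (9.799,-27.799) [heading=315, move]
RT 236: heading 315 -> 79
FD 17: (9.799,-27.799) -> (13.043,-11.111) [heading=79, move]
FD 18: (13.043,-11.111) -> (16.477,6.558) [heading=79, move]
RT 150: heading 79 -> 289
Final: pos=(16.477,6.558), heading=289, 0 segment(s) drawn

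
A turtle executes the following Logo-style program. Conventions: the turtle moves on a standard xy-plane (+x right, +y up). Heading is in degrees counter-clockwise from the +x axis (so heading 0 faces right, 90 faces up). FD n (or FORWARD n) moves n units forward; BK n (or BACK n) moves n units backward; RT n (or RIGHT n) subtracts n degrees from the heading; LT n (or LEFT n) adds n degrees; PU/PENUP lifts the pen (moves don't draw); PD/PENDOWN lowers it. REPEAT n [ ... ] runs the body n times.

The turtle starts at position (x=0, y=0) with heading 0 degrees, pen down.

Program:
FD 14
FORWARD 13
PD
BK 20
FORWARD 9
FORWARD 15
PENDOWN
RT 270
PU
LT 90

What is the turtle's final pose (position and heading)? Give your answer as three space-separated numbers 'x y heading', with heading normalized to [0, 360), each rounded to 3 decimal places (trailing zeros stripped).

Answer: 31 0 180

Derivation:
Executing turtle program step by step:
Start: pos=(0,0), heading=0, pen down
FD 14: (0,0) -> (14,0) [heading=0, draw]
FD 13: (14,0) -> (27,0) [heading=0, draw]
PD: pen down
BK 20: (27,0) -> (7,0) [heading=0, draw]
FD 9: (7,0) -> (16,0) [heading=0, draw]
FD 15: (16,0) -> (31,0) [heading=0, draw]
PD: pen down
RT 270: heading 0 -> 90
PU: pen up
LT 90: heading 90 -> 180
Final: pos=(31,0), heading=180, 5 segment(s) drawn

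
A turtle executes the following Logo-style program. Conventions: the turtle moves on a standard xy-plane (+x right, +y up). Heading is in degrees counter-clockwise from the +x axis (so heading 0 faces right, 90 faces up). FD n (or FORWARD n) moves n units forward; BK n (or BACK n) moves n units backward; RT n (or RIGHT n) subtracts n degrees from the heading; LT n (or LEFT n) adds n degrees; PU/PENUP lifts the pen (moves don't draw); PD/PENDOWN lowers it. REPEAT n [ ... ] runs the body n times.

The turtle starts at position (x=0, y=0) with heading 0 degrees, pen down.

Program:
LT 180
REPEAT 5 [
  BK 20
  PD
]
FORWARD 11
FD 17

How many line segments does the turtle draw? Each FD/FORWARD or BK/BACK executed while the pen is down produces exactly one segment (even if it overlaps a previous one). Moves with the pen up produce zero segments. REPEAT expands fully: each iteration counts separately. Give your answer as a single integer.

Executing turtle program step by step:
Start: pos=(0,0), heading=0, pen down
LT 180: heading 0 -> 180
REPEAT 5 [
  -- iteration 1/5 --
  BK 20: (0,0) -> (20,0) [heading=180, draw]
  PD: pen down
  -- iteration 2/5 --
  BK 20: (20,0) -> (40,0) [heading=180, draw]
  PD: pen down
  -- iteration 3/5 --
  BK 20: (40,0) -> (60,0) [heading=180, draw]
  PD: pen down
  -- iteration 4/5 --
  BK 20: (60,0) -> (80,0) [heading=180, draw]
  PD: pen down
  -- iteration 5/5 --
  BK 20: (80,0) -> (100,0) [heading=180, draw]
  PD: pen down
]
FD 11: (100,0) -> (89,0) [heading=180, draw]
FD 17: (89,0) -> (72,0) [heading=180, draw]
Final: pos=(72,0), heading=180, 7 segment(s) drawn
Segments drawn: 7

Answer: 7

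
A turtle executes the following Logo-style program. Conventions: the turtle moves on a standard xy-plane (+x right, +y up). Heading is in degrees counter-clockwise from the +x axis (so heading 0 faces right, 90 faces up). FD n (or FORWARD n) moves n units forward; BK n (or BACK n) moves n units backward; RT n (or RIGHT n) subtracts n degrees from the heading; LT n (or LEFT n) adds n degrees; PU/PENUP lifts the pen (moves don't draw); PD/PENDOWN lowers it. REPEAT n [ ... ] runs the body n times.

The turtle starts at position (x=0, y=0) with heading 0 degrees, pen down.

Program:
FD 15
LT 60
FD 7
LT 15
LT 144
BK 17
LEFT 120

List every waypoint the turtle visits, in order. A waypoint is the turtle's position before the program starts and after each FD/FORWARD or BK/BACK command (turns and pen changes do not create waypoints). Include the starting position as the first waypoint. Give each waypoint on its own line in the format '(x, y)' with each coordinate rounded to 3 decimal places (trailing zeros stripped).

Executing turtle program step by step:
Start: pos=(0,0), heading=0, pen down
FD 15: (0,0) -> (15,0) [heading=0, draw]
LT 60: heading 0 -> 60
FD 7: (15,0) -> (18.5,6.062) [heading=60, draw]
LT 15: heading 60 -> 75
LT 144: heading 75 -> 219
BK 17: (18.5,6.062) -> (31.711,16.761) [heading=219, draw]
LT 120: heading 219 -> 339
Final: pos=(31.711,16.761), heading=339, 3 segment(s) drawn
Waypoints (4 total):
(0, 0)
(15, 0)
(18.5, 6.062)
(31.711, 16.761)

Answer: (0, 0)
(15, 0)
(18.5, 6.062)
(31.711, 16.761)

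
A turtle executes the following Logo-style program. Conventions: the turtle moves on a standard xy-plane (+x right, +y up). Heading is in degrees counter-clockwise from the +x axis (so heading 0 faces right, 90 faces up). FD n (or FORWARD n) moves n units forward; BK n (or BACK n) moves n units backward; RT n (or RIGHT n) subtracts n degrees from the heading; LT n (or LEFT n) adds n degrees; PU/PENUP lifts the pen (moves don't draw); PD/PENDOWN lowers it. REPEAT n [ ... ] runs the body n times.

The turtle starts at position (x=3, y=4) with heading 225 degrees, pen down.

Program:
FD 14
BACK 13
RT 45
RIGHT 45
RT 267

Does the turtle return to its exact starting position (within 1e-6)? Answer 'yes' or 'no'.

Executing turtle program step by step:
Start: pos=(3,4), heading=225, pen down
FD 14: (3,4) -> (-6.899,-5.899) [heading=225, draw]
BK 13: (-6.899,-5.899) -> (2.293,3.293) [heading=225, draw]
RT 45: heading 225 -> 180
RT 45: heading 180 -> 135
RT 267: heading 135 -> 228
Final: pos=(2.293,3.293), heading=228, 2 segment(s) drawn

Start position: (3, 4)
Final position: (2.293, 3.293)
Distance = 1; >= 1e-6 -> NOT closed

Answer: no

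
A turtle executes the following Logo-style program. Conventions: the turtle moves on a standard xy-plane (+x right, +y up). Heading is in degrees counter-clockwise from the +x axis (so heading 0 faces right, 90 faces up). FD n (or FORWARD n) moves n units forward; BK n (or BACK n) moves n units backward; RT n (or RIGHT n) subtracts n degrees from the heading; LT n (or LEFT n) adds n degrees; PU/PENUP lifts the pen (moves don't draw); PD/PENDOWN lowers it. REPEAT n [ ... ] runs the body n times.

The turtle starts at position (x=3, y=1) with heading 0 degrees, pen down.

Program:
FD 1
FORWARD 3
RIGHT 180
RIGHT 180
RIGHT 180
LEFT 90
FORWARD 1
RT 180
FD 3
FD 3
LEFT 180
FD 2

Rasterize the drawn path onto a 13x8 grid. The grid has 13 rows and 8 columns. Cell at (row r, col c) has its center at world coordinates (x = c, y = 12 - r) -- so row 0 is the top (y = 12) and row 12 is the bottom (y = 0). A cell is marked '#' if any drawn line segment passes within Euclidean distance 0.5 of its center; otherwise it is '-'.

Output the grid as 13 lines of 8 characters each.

Answer: --------
--------
--------
--------
--------
--------
-------#
-------#
-------#
-------#
-------#
---#####
-------#

Derivation:
Segment 0: (3,1) -> (4,1)
Segment 1: (4,1) -> (7,1)
Segment 2: (7,1) -> (7,0)
Segment 3: (7,0) -> (7,3)
Segment 4: (7,3) -> (7,6)
Segment 5: (7,6) -> (7,4)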